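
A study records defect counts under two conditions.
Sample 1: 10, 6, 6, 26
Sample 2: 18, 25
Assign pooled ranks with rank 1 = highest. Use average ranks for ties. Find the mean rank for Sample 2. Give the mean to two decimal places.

Sorted (descending): 26, 25, 18, 10, 6, 6
The 2 values of 6 occupy positions 5–6 → average rank (5+6)/2 = 5.5.
Sample 2 values → pooled ranks: 18→3, 25→2
Mean rank = (3 + 2) / 2 = 2.50

2.50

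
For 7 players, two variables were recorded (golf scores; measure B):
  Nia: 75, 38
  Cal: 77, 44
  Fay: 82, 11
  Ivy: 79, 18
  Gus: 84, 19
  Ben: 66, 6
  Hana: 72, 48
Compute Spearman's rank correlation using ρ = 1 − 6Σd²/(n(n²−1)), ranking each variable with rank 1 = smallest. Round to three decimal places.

-0.107

Ranks of variable 1: 3, 4, 6, 5, 7, 1, 2
Ranks of variable 2: 5, 6, 2, 3, 4, 1, 7
d = r₁ − r₂: -2, -2, 4, 2, 3, 0, -5
d²: 4, 4, 16, 4, 9, 0, 25; Σd² = 62
ρ = 1 − 6·62/(7·48) = 1 − 372/336 = -0.107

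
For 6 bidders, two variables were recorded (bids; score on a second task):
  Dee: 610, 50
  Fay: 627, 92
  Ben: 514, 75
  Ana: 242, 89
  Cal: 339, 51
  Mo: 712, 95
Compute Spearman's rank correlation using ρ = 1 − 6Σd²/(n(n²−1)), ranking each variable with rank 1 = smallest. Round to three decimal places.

0.486

Ranks of variable 1: 4, 5, 3, 1, 2, 6
Ranks of variable 2: 1, 5, 3, 4, 2, 6
d = r₁ − r₂: 3, 0, 0, -3, 0, 0
d²: 9, 0, 0, 9, 0, 0; Σd² = 18
ρ = 1 − 6·18/(6·35) = 1 − 108/210 = 0.486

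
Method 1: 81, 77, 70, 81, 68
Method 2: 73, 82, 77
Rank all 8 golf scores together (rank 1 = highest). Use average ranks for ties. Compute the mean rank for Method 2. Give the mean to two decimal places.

Sorted (descending): 82, 81, 81, 77, 77, 73, 70, 68
The 2 values of 81 occupy positions 2–3 → average rank (2+3)/2 = 2.5.
The 2 values of 77 occupy positions 4–5 → average rank (4+5)/2 = 4.5.
Method 2 values → pooled ranks: 73→6, 82→1, 77→4.5
Mean rank = (6 + 1 + 4.5) / 3 = 3.83

3.83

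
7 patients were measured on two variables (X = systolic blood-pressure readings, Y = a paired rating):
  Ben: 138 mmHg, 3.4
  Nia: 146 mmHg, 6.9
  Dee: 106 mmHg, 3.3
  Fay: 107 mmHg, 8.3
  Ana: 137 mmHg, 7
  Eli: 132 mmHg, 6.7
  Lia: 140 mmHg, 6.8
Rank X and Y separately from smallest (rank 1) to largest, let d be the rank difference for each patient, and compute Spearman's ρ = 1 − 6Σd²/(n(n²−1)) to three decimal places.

0.179

Ranks of variable 1: 5, 7, 1, 2, 4, 3, 6
Ranks of variable 2: 2, 5, 1, 7, 6, 3, 4
d = r₁ − r₂: 3, 2, 0, -5, -2, 0, 2
d²: 9, 4, 0, 25, 4, 0, 4; Σd² = 46
ρ = 1 − 6·46/(7·48) = 1 − 276/336 = 0.179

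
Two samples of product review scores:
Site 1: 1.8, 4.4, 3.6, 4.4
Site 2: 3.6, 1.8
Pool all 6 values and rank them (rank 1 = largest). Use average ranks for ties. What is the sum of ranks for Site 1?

12

Sorted (descending): 4.4, 4.4, 3.6, 3.6, 1.8, 1.8
The 2 values of 4.4 occupy positions 1–2 → average rank (1+2)/2 = 1.5.
The 2 values of 3.6 occupy positions 3–4 → average rank (3+4)/2 = 3.5.
The 2 values of 1.8 occupy positions 5–6 → average rank (5+6)/2 = 5.5.
Site 1 values → pooled ranks: 1.8→5.5, 4.4→1.5, 3.6→3.5, 4.4→1.5
Rank sum = 5.5 + 1.5 + 3.5 + 1.5 = 12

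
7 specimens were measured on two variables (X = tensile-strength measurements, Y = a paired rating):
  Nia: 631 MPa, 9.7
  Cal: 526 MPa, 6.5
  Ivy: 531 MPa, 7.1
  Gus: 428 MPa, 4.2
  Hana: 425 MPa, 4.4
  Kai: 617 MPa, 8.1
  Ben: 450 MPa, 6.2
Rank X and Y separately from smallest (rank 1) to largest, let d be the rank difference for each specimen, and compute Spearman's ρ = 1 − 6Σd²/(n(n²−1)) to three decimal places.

0.964

Ranks of variable 1: 7, 4, 5, 2, 1, 6, 3
Ranks of variable 2: 7, 4, 5, 1, 2, 6, 3
d = r₁ − r₂: 0, 0, 0, 1, -1, 0, 0
d²: 0, 0, 0, 1, 1, 0, 0; Σd² = 2
ρ = 1 − 6·2/(7·48) = 1 − 12/336 = 0.964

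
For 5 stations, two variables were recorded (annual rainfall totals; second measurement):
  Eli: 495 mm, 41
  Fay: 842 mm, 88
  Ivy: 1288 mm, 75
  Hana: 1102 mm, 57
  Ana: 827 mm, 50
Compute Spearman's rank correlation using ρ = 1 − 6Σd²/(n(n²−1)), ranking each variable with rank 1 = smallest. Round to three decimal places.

0.700

Ranks of variable 1: 1, 3, 5, 4, 2
Ranks of variable 2: 1, 5, 4, 3, 2
d = r₁ − r₂: 0, -2, 1, 1, 0
d²: 0, 4, 1, 1, 0; Σd² = 6
ρ = 1 − 6·6/(5·24) = 1 − 36/120 = 0.700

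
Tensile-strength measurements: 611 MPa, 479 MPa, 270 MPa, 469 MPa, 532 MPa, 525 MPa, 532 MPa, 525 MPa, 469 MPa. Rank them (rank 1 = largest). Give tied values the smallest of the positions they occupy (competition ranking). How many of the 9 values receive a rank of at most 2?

3

Sorted (descending): 611, 532, 532, 525, 525, 479, 469, 469, 270
The 2 values of 532 occupy positions 2–3 → each gets rank 2.
The 2 values of 525 occupy positions 4–5 → each gets rank 4.
The 2 values of 469 occupy positions 7–8 → each gets rank 7.
Ranks ≤ 2: {1, 2, 2} → 3 values.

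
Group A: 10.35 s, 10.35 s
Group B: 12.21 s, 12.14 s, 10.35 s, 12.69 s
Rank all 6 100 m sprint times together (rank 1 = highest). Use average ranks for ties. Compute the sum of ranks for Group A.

10

Sorted (descending): 12.69, 12.21, 12.14, 10.35, 10.35, 10.35
The 3 values of 10.35 occupy positions 4–6 → average rank 5.
Group A values → pooled ranks: 10.35→5, 10.35→5
Rank sum = 5 + 5 = 10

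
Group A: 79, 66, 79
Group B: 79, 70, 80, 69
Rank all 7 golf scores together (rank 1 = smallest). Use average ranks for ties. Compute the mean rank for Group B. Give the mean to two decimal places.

Sorted (ascending): 66, 69, 70, 79, 79, 79, 80
The 3 values of 79 occupy positions 4–6 → average rank 5.
Group B values → pooled ranks: 79→5, 70→3, 80→7, 69→2
Mean rank = (5 + 3 + 7 + 2) / 4 = 4.25

4.25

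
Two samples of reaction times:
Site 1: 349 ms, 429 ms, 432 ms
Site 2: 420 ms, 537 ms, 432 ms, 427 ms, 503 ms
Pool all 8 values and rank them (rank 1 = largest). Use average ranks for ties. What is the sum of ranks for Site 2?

Sorted (descending): 537, 503, 432, 432, 429, 427, 420, 349
The 2 values of 432 occupy positions 3–4 → average rank (3+4)/2 = 3.5.
Site 2 values → pooled ranks: 420→7, 537→1, 432→3.5, 427→6, 503→2
Rank sum = 7 + 1 + 3.5 + 6 + 2 = 19.5

19.5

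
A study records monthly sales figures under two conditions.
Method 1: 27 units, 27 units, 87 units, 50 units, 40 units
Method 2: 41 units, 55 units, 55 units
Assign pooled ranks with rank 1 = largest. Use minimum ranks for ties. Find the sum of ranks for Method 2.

9

Sorted (descending): 87, 55, 55, 50, 41, 40, 27, 27
The 2 values of 55 occupy positions 2–3 → each gets rank 2.
The 2 values of 27 occupy positions 7–8 → each gets rank 7.
Method 2 values → pooled ranks: 41→5, 55→2, 55→2
Rank sum = 5 + 2 + 2 = 9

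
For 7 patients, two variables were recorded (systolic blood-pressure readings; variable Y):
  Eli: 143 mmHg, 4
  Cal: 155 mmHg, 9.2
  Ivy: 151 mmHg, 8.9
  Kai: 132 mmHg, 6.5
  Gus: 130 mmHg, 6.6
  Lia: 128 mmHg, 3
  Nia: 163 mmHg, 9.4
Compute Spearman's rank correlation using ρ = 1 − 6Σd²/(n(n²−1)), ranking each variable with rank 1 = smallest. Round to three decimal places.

Ranks of variable 1: 4, 6, 5, 3, 2, 1, 7
Ranks of variable 2: 2, 6, 5, 3, 4, 1, 7
d = r₁ − r₂: 2, 0, 0, 0, -2, 0, 0
d²: 4, 0, 0, 0, 4, 0, 0; Σd² = 8
ρ = 1 − 6·8/(7·48) = 1 − 48/336 = 0.857

0.857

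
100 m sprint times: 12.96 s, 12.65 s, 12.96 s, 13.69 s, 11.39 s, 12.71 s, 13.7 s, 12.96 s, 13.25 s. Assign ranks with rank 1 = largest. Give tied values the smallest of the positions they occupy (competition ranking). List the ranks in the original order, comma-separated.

4, 8, 4, 2, 9, 7, 1, 4, 3

Sorted (descending): 13.7, 13.69, 13.25, 12.96, 12.96, 12.96, 12.71, 12.65, 11.39
The 3 values of 12.96 occupy positions 4–6 → each gets rank 4.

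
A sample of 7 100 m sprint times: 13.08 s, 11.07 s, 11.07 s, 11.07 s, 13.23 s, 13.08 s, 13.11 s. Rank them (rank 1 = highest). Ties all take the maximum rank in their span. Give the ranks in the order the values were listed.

4, 7, 7, 7, 1, 4, 2

Sorted (descending): 13.23, 13.11, 13.08, 13.08, 11.07, 11.07, 11.07
The 2 values of 13.08 occupy positions 3–4 → each gets rank 4.
The 3 values of 11.07 occupy positions 5–7 → each gets rank 7.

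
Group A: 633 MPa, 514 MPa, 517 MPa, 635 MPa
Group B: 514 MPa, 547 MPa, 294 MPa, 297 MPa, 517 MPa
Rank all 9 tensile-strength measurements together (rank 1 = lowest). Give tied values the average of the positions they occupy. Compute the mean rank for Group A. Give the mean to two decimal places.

Sorted (ascending): 294, 297, 514, 514, 517, 517, 547, 633, 635
The 2 values of 514 occupy positions 3–4 → average rank (3+4)/2 = 3.5.
The 2 values of 517 occupy positions 5–6 → average rank (5+6)/2 = 5.5.
Group A values → pooled ranks: 633→8, 514→3.5, 517→5.5, 635→9
Mean rank = (8 + 3.5 + 5.5 + 9) / 4 = 6.50

6.50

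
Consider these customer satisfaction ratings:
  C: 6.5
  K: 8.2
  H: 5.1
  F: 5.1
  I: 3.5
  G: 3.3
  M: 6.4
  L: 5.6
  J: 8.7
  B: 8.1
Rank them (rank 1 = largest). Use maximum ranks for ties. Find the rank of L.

6

Sorted (descending): 8.7, 8.2, 8.1, 6.5, 6.4, 5.6, 5.1, 5.1, 3.5, 3.3
The 2 values of 5.1 occupy positions 7–8 → each gets rank 8.
L has value 5.6 → rank 6.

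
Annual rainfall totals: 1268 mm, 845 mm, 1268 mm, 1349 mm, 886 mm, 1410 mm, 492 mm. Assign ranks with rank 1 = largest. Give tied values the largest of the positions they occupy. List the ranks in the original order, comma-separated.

Sorted (descending): 1410, 1349, 1268, 1268, 886, 845, 492
The 2 values of 1268 occupy positions 3–4 → each gets rank 4.

4, 6, 4, 2, 5, 1, 7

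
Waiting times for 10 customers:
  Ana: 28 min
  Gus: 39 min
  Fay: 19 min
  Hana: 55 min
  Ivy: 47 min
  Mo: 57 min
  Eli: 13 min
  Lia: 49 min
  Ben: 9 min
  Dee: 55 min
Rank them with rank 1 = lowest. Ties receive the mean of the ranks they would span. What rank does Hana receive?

8.5

Sorted (ascending): 9, 13, 19, 28, 39, 47, 49, 55, 55, 57
The 2 values of 55 occupy positions 8–9 → average rank (8+9)/2 = 8.5.
Hana has value 55 min → rank 8.5.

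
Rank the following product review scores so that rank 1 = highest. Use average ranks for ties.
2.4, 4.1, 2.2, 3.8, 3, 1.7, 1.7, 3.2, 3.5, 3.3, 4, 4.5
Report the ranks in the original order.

9, 2, 10, 4, 8, 11.5, 11.5, 7, 5, 6, 3, 1

Sorted (descending): 4.5, 4.1, 4, 3.8, 3.5, 3.3, 3.2, 3, 2.4, 2.2, 1.7, 1.7
The 2 values of 1.7 occupy positions 11–12 → average rank (11+12)/2 = 11.5.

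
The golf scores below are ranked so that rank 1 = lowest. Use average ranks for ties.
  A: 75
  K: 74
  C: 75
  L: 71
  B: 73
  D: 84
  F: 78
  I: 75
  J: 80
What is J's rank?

Sorted (ascending): 71, 73, 74, 75, 75, 75, 78, 80, 84
The 3 values of 75 occupy positions 4–6 → average rank 5.
J has value 80 → rank 8.

8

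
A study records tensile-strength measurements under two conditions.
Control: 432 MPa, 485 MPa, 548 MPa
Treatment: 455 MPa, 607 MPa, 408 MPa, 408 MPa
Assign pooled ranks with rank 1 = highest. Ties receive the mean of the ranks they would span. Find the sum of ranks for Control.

10

Sorted (descending): 607, 548, 485, 455, 432, 408, 408
The 2 values of 408 occupy positions 6–7 → average rank (6+7)/2 = 6.5.
Control values → pooled ranks: 432→5, 485→3, 548→2
Rank sum = 5 + 3 + 2 = 10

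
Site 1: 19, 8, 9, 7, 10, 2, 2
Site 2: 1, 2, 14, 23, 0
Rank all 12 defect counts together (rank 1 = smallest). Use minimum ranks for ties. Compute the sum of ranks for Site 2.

28

Sorted (ascending): 0, 1, 2, 2, 2, 7, 8, 9, 10, 14, 19, 23
The 3 values of 2 occupy positions 3–5 → each gets rank 3.
Site 2 values → pooled ranks: 1→2, 2→3, 14→10, 23→12, 0→1
Rank sum = 2 + 3 + 10 + 12 + 1 = 28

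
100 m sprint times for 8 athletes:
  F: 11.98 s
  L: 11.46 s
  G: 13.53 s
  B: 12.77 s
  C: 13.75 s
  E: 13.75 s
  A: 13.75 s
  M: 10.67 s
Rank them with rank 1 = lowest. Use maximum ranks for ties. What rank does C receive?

8

Sorted (ascending): 10.67, 11.46, 11.98, 12.77, 13.53, 13.75, 13.75, 13.75
The 3 values of 13.75 occupy positions 6–8 → each gets rank 8.
C has value 13.75 s → rank 8.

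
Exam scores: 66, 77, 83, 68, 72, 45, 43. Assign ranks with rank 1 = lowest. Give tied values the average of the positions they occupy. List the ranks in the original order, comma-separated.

Sorted (ascending): 43, 45, 66, 68, 72, 77, 83
No ties — each value takes its position as its rank.

3, 6, 7, 4, 5, 2, 1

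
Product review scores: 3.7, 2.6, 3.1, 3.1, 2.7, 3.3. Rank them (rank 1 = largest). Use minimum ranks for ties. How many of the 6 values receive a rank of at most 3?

Sorted (descending): 3.7, 3.3, 3.1, 3.1, 2.7, 2.6
The 2 values of 3.1 occupy positions 3–4 → each gets rank 3.
Ranks ≤ 3: {1, 2, 3, 3} → 4 values.

4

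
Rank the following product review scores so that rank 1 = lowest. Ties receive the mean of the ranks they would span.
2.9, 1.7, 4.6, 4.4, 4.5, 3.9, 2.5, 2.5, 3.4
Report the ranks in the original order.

4, 1, 9, 7, 8, 6, 2.5, 2.5, 5

Sorted (ascending): 1.7, 2.5, 2.5, 2.9, 3.4, 3.9, 4.4, 4.5, 4.6
The 2 values of 2.5 occupy positions 2–3 → average rank (2+3)/2 = 2.5.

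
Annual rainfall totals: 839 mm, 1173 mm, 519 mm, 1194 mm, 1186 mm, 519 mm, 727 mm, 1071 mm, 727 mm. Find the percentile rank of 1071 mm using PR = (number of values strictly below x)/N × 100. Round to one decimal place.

55.6

N = 9.
Strictly below 1071: 5. Equal to 1071: 1.
PR = 5/9 × 100 = 55.6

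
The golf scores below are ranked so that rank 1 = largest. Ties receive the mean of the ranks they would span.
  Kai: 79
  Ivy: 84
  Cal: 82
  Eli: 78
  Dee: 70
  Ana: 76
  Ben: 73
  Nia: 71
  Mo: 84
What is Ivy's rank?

Sorted (descending): 84, 84, 82, 79, 78, 76, 73, 71, 70
The 2 values of 84 occupy positions 1–2 → average rank (1+2)/2 = 1.5.
Ivy has value 84 → rank 1.5.

1.5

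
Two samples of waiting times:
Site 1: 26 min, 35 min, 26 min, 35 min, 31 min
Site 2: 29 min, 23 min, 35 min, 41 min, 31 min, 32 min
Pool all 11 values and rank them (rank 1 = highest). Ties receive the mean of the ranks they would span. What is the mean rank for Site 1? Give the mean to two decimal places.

Sorted (descending): 41, 35, 35, 35, 32, 31, 31, 29, 26, 26, 23
The 3 values of 35 occupy positions 2–4 → average rank 3.
The 2 values of 31 occupy positions 6–7 → average rank (6+7)/2 = 6.5.
The 2 values of 26 occupy positions 9–10 → average rank (9+10)/2 = 9.5.
Site 1 values → pooled ranks: 26→9.5, 35→3, 26→9.5, 35→3, 31→6.5
Mean rank = (9.5 + 3 + 9.5 + 3 + 6.5) / 5 = 6.30

6.30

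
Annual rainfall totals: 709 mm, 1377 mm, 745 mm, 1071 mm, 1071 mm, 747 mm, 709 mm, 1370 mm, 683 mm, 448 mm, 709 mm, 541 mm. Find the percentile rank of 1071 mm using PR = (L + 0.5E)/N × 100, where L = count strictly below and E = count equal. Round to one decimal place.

N = 12.
Strictly below 1071: 8. Equal to 1071: 2.
PR = (8 + 0.5·2)/12 × 100 = 75.0

75.0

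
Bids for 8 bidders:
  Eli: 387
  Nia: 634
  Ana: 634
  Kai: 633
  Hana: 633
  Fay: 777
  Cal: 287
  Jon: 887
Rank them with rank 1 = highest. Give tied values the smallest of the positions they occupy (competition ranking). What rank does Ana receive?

Sorted (descending): 887, 777, 634, 634, 633, 633, 387, 287
The 2 values of 634 occupy positions 3–4 → each gets rank 3.
The 2 values of 633 occupy positions 5–6 → each gets rank 5.
Ana has value 634 → rank 3.

3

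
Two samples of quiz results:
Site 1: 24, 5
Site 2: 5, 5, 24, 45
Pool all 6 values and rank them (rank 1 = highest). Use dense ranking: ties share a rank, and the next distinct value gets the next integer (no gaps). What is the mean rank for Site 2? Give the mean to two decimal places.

2.25

Sorted (descending): 45, 24, 24, 5, 5, 5
The 2 values of 24 share dense rank 2.
The 3 values of 5 share dense rank 3.
Remaining distinct values take the next consecutive integers.
Site 2 values → pooled ranks: 5→3, 5→3, 24→2, 45→1
Mean rank = (3 + 3 + 2 + 1) / 4 = 2.25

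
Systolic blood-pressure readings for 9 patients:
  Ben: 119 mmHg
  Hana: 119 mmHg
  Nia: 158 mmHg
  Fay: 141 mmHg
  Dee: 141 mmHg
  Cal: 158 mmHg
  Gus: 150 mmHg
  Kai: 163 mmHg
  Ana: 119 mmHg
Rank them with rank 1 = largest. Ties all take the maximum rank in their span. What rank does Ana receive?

9

Sorted (descending): 163, 158, 158, 150, 141, 141, 119, 119, 119
The 2 values of 158 occupy positions 2–3 → each gets rank 3.
The 2 values of 141 occupy positions 5–6 → each gets rank 6.
The 3 values of 119 occupy positions 7–9 → each gets rank 9.
Ana has value 119 mmHg → rank 9.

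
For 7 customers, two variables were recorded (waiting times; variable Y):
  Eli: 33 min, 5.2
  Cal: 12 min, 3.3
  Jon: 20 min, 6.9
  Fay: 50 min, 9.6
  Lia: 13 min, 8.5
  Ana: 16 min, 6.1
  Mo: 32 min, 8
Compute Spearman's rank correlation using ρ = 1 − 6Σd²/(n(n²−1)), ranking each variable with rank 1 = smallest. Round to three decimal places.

0.429

Ranks of variable 1: 6, 1, 4, 7, 2, 3, 5
Ranks of variable 2: 2, 1, 4, 7, 6, 3, 5
d = r₁ − r₂: 4, 0, 0, 0, -4, 0, 0
d²: 16, 0, 0, 0, 16, 0, 0; Σd² = 32
ρ = 1 − 6·32/(7·48) = 1 − 192/336 = 0.429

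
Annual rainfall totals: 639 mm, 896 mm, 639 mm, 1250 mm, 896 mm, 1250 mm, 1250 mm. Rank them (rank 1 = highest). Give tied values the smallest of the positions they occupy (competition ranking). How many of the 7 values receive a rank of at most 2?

Sorted (descending): 1250, 1250, 1250, 896, 896, 639, 639
The 3 values of 1250 occupy positions 1–3 → each gets rank 1.
The 2 values of 896 occupy positions 4–5 → each gets rank 4.
The 2 values of 639 occupy positions 6–7 → each gets rank 6.
Ranks ≤ 2: {1, 1, 1} → 3 values.

3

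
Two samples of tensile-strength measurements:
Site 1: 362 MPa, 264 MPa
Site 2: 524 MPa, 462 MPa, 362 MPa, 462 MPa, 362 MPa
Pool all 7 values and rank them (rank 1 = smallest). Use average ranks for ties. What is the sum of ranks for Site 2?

Sorted (ascending): 264, 362, 362, 362, 462, 462, 524
The 3 values of 362 occupy positions 2–4 → average rank 3.
The 2 values of 462 occupy positions 5–6 → average rank (5+6)/2 = 5.5.
Site 2 values → pooled ranks: 524→7, 462→5.5, 362→3, 462→5.5, 362→3
Rank sum = 7 + 5.5 + 3 + 5.5 + 3 = 24

24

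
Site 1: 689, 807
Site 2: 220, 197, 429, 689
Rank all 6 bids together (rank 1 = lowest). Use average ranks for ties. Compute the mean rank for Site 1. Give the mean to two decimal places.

5.25

Sorted (ascending): 197, 220, 429, 689, 689, 807
The 2 values of 689 occupy positions 4–5 → average rank (4+5)/2 = 4.5.
Site 1 values → pooled ranks: 689→4.5, 807→6
Mean rank = (4.5 + 6) / 2 = 5.25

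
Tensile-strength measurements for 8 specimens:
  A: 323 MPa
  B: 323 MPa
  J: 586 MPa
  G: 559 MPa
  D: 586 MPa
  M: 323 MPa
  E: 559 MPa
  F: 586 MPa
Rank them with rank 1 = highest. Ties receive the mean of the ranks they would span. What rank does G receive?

4.5

Sorted (descending): 586, 586, 586, 559, 559, 323, 323, 323
The 3 values of 586 occupy positions 1–3 → average rank 2.
The 2 values of 559 occupy positions 4–5 → average rank (4+5)/2 = 4.5.
The 3 values of 323 occupy positions 6–8 → average rank 7.
G has value 559 MPa → rank 4.5.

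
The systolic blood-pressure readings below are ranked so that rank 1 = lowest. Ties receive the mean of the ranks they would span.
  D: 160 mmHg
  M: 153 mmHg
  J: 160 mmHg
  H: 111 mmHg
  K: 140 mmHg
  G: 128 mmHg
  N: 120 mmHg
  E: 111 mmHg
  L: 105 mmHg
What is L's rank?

Sorted (ascending): 105, 111, 111, 120, 128, 140, 153, 160, 160
The 2 values of 111 occupy positions 2–3 → average rank (2+3)/2 = 2.5.
The 2 values of 160 occupy positions 8–9 → average rank (8+9)/2 = 8.5.
L has value 105 mmHg → rank 1.

1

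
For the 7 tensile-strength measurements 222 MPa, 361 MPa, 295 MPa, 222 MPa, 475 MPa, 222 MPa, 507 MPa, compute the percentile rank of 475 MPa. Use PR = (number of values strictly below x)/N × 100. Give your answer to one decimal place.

71.4

N = 7.
Strictly below 475: 5. Equal to 475: 1.
PR = 5/7 × 100 = 71.4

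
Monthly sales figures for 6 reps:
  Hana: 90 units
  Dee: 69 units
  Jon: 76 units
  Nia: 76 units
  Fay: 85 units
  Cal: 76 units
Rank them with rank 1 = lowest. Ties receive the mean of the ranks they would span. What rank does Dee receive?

1

Sorted (ascending): 69, 76, 76, 76, 85, 90
The 3 values of 76 occupy positions 2–4 → average rank 3.
Dee has value 69 units → rank 1.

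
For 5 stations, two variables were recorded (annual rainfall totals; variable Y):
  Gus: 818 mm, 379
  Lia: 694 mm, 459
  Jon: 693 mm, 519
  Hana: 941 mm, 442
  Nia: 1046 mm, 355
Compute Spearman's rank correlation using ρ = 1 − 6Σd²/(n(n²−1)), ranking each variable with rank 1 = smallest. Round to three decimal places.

-0.900

Ranks of variable 1: 3, 2, 1, 4, 5
Ranks of variable 2: 2, 4, 5, 3, 1
d = r₁ − r₂: 1, -2, -4, 1, 4
d²: 1, 4, 16, 1, 16; Σd² = 38
ρ = 1 − 6·38/(5·24) = 1 − 228/120 = -0.900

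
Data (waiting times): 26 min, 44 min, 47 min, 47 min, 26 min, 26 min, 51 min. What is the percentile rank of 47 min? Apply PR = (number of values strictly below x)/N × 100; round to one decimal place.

57.1

N = 7.
Strictly below 47: 4. Equal to 47: 2.
PR = 4/7 × 100 = 57.1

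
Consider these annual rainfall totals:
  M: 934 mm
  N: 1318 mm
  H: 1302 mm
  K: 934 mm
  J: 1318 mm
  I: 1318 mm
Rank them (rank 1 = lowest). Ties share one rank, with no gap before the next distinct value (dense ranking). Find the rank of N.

3

Sorted (ascending): 934, 934, 1302, 1318, 1318, 1318
The 2 values of 934 share dense rank 1.
The 3 values of 1318 share dense rank 3.
Remaining distinct values take the next consecutive integers.
N has value 1318 mm → rank 3.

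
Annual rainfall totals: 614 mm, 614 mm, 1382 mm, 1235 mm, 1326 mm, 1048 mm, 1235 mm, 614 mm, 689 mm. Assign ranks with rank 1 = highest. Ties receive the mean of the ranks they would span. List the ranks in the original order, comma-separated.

8, 8, 1, 3.5, 2, 5, 3.5, 8, 6

Sorted (descending): 1382, 1326, 1235, 1235, 1048, 689, 614, 614, 614
The 2 values of 1235 occupy positions 3–4 → average rank (3+4)/2 = 3.5.
The 3 values of 614 occupy positions 7–9 → average rank 8.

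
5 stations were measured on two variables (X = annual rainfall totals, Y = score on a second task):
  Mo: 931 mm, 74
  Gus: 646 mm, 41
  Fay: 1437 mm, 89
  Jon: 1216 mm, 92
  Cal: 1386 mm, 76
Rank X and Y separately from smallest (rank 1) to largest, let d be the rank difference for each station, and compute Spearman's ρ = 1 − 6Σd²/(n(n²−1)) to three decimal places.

Ranks of variable 1: 2, 1, 5, 3, 4
Ranks of variable 2: 2, 1, 4, 5, 3
d = r₁ − r₂: 0, 0, 1, -2, 1
d²: 0, 0, 1, 4, 1; Σd² = 6
ρ = 1 − 6·6/(5·24) = 1 − 36/120 = 0.700

0.700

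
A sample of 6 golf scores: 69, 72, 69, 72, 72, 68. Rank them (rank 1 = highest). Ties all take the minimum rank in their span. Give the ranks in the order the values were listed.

4, 1, 4, 1, 1, 6

Sorted (descending): 72, 72, 72, 69, 69, 68
The 3 values of 72 occupy positions 1–3 → each gets rank 1.
The 2 values of 69 occupy positions 4–5 → each gets rank 4.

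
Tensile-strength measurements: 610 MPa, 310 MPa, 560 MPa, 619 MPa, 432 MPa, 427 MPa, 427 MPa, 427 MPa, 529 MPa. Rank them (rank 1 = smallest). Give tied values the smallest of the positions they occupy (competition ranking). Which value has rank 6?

Sorted (ascending): 310, 427, 427, 427, 432, 529, 560, 610, 619
The 3 values of 427 occupy positions 2–4 → each gets rank 2.
Rank 6 → value 529.

529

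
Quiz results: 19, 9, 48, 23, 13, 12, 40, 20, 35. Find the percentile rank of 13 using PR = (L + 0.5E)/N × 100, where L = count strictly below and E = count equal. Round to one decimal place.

27.8

N = 9.
Strictly below 13: 2. Equal to 13: 1.
PR = (2 + 0.5·1)/9 × 100 = 27.8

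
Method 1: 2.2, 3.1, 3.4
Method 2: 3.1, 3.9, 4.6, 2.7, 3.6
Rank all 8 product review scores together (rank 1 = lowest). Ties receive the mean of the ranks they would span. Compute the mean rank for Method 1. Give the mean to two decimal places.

3.17

Sorted (ascending): 2.2, 2.7, 3.1, 3.1, 3.4, 3.6, 3.9, 4.6
The 2 values of 3.1 occupy positions 3–4 → average rank (3+4)/2 = 3.5.
Method 1 values → pooled ranks: 2.2→1, 3.1→3.5, 3.4→5
Mean rank = (1 + 3.5 + 5) / 3 = 3.17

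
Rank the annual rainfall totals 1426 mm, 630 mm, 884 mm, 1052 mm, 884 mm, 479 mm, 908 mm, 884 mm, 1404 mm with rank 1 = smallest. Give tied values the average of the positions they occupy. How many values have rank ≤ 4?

5

Sorted (ascending): 479, 630, 884, 884, 884, 908, 1052, 1404, 1426
The 3 values of 884 occupy positions 3–5 → average rank 4.
Ranks ≤ 4: {1, 2, 4, 4, 4} → 5 values.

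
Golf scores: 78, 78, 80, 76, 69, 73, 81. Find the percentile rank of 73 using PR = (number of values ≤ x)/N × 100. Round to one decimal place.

28.6

N = 7.
Strictly below 73: 1. Equal to 73: 1.
PR = 2/7 × 100 = 28.6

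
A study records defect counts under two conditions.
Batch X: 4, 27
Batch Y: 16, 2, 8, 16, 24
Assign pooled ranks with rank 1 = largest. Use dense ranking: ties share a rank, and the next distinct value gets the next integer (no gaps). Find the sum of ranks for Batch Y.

18

Sorted (descending): 27, 24, 16, 16, 8, 4, 2
The 2 values of 16 share dense rank 3.
Remaining distinct values take the next consecutive integers.
Batch Y values → pooled ranks: 16→3, 2→6, 8→4, 16→3, 24→2
Rank sum = 3 + 6 + 4 + 3 + 2 = 18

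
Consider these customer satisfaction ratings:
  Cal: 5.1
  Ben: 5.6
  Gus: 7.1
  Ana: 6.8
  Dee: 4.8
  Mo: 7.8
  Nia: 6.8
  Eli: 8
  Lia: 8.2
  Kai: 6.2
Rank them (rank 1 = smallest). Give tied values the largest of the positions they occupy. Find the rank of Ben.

3

Sorted (ascending): 4.8, 5.1, 5.6, 6.2, 6.8, 6.8, 7.1, 7.8, 8, 8.2
The 2 values of 6.8 occupy positions 5–6 → each gets rank 6.
Ben has value 5.6 → rank 3.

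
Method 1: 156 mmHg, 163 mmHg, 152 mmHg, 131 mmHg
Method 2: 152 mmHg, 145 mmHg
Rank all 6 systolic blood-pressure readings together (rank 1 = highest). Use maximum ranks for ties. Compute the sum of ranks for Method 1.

13

Sorted (descending): 163, 156, 152, 152, 145, 131
The 2 values of 152 occupy positions 3–4 → each gets rank 4.
Method 1 values → pooled ranks: 156→2, 163→1, 152→4, 131→6
Rank sum = 2 + 1 + 4 + 6 = 13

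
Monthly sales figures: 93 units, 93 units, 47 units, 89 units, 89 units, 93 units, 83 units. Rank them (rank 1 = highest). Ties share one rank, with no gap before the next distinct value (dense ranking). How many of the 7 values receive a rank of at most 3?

Sorted (descending): 93, 93, 93, 89, 89, 83, 47
The 3 values of 93 share dense rank 1.
The 2 values of 89 share dense rank 2.
Remaining distinct values take the next consecutive integers.
Ranks ≤ 3: {1, 1, 1, 2, 2, 3} → 6 values.

6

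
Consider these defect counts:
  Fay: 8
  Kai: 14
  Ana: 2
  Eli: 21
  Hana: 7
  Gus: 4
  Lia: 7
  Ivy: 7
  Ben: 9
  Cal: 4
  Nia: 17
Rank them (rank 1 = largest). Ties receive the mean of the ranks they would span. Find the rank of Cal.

Sorted (descending): 21, 17, 14, 9, 8, 7, 7, 7, 4, 4, 2
The 3 values of 7 occupy positions 6–8 → average rank 7.
The 2 values of 4 occupy positions 9–10 → average rank (9+10)/2 = 9.5.
Cal has value 4 → rank 9.5.

9.5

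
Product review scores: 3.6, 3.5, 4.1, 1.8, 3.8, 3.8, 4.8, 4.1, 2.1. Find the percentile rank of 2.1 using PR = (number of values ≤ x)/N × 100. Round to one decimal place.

22.2

N = 9.
Strictly below 2.1: 1. Equal to 2.1: 1.
PR = 2/9 × 100 = 22.2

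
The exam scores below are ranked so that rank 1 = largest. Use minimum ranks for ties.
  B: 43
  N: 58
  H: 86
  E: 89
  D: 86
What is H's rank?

Sorted (descending): 89, 86, 86, 58, 43
The 2 values of 86 occupy positions 2–3 → each gets rank 2.
H has value 86 → rank 2.

2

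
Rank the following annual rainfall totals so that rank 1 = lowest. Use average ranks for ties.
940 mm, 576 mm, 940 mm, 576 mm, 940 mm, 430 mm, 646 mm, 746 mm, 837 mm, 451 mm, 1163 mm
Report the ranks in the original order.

9, 3.5, 9, 3.5, 9, 1, 5, 6, 7, 2, 11

Sorted (ascending): 430, 451, 576, 576, 646, 746, 837, 940, 940, 940, 1163
The 2 values of 576 occupy positions 3–4 → average rank (3+4)/2 = 3.5.
The 3 values of 940 occupy positions 8–10 → average rank 9.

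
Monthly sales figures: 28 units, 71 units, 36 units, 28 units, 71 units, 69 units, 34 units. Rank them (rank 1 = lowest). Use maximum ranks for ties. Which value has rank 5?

Sorted (ascending): 28, 28, 34, 36, 69, 71, 71
The 2 values of 28 occupy positions 1–2 → each gets rank 2.
The 2 values of 71 occupy positions 6–7 → each gets rank 7.
Rank 5 → value 69.

69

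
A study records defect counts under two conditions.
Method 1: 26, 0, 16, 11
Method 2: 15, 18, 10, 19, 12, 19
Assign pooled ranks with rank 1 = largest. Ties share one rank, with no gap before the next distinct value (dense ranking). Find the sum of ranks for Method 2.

26

Sorted (descending): 26, 19, 19, 18, 16, 15, 12, 11, 10, 0
The 2 values of 19 share dense rank 2.
Remaining distinct values take the next consecutive integers.
Method 2 values → pooled ranks: 15→5, 18→3, 10→8, 19→2, 12→6, 19→2
Rank sum = 5 + 3 + 8 + 2 + 6 + 2 = 26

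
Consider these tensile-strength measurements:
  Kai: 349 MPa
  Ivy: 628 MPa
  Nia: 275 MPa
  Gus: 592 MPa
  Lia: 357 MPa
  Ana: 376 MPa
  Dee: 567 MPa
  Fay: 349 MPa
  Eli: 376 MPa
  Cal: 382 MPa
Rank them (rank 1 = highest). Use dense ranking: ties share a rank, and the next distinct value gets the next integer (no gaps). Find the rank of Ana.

5

Sorted (descending): 628, 592, 567, 382, 376, 376, 357, 349, 349, 275
The 2 values of 376 share dense rank 5.
The 2 values of 349 share dense rank 7.
Remaining distinct values take the next consecutive integers.
Ana has value 376 MPa → rank 5.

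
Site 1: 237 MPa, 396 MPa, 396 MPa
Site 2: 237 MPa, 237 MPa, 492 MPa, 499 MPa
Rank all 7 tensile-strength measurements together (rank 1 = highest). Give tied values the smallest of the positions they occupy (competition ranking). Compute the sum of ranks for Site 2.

Sorted (descending): 499, 492, 396, 396, 237, 237, 237
The 2 values of 396 occupy positions 3–4 → each gets rank 3.
The 3 values of 237 occupy positions 5–7 → each gets rank 5.
Site 2 values → pooled ranks: 237→5, 237→5, 492→2, 499→1
Rank sum = 5 + 5 + 2 + 1 = 13

13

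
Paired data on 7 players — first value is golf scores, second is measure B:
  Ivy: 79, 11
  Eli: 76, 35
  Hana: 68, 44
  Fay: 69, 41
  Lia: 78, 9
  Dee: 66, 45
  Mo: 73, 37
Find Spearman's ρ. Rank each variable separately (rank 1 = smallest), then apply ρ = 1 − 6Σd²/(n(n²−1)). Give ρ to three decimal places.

Ranks of variable 1: 7, 5, 2, 3, 6, 1, 4
Ranks of variable 2: 2, 3, 6, 5, 1, 7, 4
d = r₁ − r₂: 5, 2, -4, -2, 5, -6, 0
d²: 25, 4, 16, 4, 25, 36, 0; Σd² = 110
ρ = 1 − 6·110/(7·48) = 1 − 660/336 = -0.964

-0.964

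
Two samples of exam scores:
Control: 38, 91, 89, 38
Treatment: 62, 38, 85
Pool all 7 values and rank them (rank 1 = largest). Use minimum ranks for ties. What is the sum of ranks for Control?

Sorted (descending): 91, 89, 85, 62, 38, 38, 38
The 3 values of 38 occupy positions 5–7 → each gets rank 5.
Control values → pooled ranks: 38→5, 91→1, 89→2, 38→5
Rank sum = 5 + 1 + 2 + 5 = 13

13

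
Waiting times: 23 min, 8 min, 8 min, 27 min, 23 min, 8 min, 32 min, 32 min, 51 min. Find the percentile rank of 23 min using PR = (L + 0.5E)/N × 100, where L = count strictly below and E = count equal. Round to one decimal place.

44.4

N = 9.
Strictly below 23: 3. Equal to 23: 2.
PR = (3 + 0.5·2)/9 × 100 = 44.4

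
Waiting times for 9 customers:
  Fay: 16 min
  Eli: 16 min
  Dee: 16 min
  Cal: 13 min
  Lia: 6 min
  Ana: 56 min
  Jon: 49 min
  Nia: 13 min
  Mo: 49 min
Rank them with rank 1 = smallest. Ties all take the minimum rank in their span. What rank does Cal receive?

2

Sorted (ascending): 6, 13, 13, 16, 16, 16, 49, 49, 56
The 2 values of 13 occupy positions 2–3 → each gets rank 2.
The 3 values of 16 occupy positions 4–6 → each gets rank 4.
The 2 values of 49 occupy positions 7–8 → each gets rank 7.
Cal has value 13 min → rank 2.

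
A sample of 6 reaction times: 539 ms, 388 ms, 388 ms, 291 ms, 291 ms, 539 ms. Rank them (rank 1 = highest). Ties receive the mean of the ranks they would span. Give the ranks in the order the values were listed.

1.5, 3.5, 3.5, 5.5, 5.5, 1.5

Sorted (descending): 539, 539, 388, 388, 291, 291
The 2 values of 539 occupy positions 1–2 → average rank (1+2)/2 = 1.5.
The 2 values of 388 occupy positions 3–4 → average rank (3+4)/2 = 3.5.
The 2 values of 291 occupy positions 5–6 → average rank (5+6)/2 = 5.5.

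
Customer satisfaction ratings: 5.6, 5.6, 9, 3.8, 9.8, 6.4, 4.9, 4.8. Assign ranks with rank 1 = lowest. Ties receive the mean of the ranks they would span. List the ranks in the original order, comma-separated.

Sorted (ascending): 3.8, 4.8, 4.9, 5.6, 5.6, 6.4, 9, 9.8
The 2 values of 5.6 occupy positions 4–5 → average rank (4+5)/2 = 4.5.

4.5, 4.5, 7, 1, 8, 6, 3, 2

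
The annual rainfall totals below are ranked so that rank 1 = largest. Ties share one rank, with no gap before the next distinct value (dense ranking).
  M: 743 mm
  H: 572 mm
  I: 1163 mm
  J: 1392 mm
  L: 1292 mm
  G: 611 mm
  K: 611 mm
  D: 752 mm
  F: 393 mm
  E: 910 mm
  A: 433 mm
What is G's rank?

7

Sorted (descending): 1392, 1292, 1163, 910, 752, 743, 611, 611, 572, 433, 393
The 2 values of 611 share dense rank 7.
Remaining distinct values take the next consecutive integers.
G has value 611 mm → rank 7.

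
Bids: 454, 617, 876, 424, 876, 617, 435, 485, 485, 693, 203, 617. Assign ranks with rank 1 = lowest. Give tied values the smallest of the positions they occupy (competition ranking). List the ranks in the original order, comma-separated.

Sorted (ascending): 203, 424, 435, 454, 485, 485, 617, 617, 617, 693, 876, 876
The 2 values of 485 occupy positions 5–6 → each gets rank 5.
The 3 values of 617 occupy positions 7–9 → each gets rank 7.
The 2 values of 876 occupy positions 11–12 → each gets rank 11.

4, 7, 11, 2, 11, 7, 3, 5, 5, 10, 1, 7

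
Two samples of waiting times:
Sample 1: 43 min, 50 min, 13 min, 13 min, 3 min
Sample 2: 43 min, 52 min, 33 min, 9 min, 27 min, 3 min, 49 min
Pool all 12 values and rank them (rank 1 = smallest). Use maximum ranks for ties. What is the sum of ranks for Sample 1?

Sorted (ascending): 3, 3, 9, 13, 13, 27, 33, 43, 43, 49, 50, 52
The 2 values of 3 occupy positions 1–2 → each gets rank 2.
The 2 values of 13 occupy positions 4–5 → each gets rank 5.
The 2 values of 43 occupy positions 8–9 → each gets rank 9.
Sample 1 values → pooled ranks: 43→9, 50→11, 13→5, 13→5, 3→2
Rank sum = 9 + 11 + 5 + 5 + 2 = 32

32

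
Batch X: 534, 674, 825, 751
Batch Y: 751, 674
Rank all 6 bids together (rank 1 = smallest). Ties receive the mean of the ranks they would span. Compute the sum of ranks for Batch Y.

7

Sorted (ascending): 534, 674, 674, 751, 751, 825
The 2 values of 674 occupy positions 2–3 → average rank (2+3)/2 = 2.5.
The 2 values of 751 occupy positions 4–5 → average rank (4+5)/2 = 4.5.
Batch Y values → pooled ranks: 751→4.5, 674→2.5
Rank sum = 4.5 + 2.5 = 7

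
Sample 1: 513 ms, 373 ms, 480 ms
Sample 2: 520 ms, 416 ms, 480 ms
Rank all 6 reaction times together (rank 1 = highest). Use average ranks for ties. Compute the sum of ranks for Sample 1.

Sorted (descending): 520, 513, 480, 480, 416, 373
The 2 values of 480 occupy positions 3–4 → average rank (3+4)/2 = 3.5.
Sample 1 values → pooled ranks: 513→2, 373→6, 480→3.5
Rank sum = 2 + 6 + 3.5 = 11.5

11.5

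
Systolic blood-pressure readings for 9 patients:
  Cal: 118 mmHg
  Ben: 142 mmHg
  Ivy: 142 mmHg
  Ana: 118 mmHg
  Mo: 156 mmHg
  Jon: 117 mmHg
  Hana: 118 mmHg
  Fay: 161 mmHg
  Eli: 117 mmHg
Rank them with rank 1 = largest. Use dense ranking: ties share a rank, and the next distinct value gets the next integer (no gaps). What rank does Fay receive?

1

Sorted (descending): 161, 156, 142, 142, 118, 118, 118, 117, 117
The 2 values of 142 share dense rank 3.
The 3 values of 118 share dense rank 4.
The 2 values of 117 share dense rank 5.
Remaining distinct values take the next consecutive integers.
Fay has value 161 mmHg → rank 1.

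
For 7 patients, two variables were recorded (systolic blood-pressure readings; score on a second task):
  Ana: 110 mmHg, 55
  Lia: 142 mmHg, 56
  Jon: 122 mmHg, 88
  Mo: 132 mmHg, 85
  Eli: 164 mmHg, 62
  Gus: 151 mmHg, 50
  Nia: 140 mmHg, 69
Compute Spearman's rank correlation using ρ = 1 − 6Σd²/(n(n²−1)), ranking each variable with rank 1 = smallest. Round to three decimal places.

-0.321

Ranks of variable 1: 1, 5, 2, 3, 7, 6, 4
Ranks of variable 2: 2, 3, 7, 6, 4, 1, 5
d = r₁ − r₂: -1, 2, -5, -3, 3, 5, -1
d²: 1, 4, 25, 9, 9, 25, 1; Σd² = 74
ρ = 1 − 6·74/(7·48) = 1 − 444/336 = -0.321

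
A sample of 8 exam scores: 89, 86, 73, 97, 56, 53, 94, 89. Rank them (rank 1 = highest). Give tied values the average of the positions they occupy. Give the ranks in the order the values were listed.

3.5, 5, 6, 1, 7, 8, 2, 3.5

Sorted (descending): 97, 94, 89, 89, 86, 73, 56, 53
The 2 values of 89 occupy positions 3–4 → average rank (3+4)/2 = 3.5.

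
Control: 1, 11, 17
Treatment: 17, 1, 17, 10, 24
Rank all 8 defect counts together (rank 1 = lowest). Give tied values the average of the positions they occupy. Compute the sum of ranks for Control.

Sorted (ascending): 1, 1, 10, 11, 17, 17, 17, 24
The 2 values of 1 occupy positions 1–2 → average rank (1+2)/2 = 1.5.
The 3 values of 17 occupy positions 5–7 → average rank 6.
Control values → pooled ranks: 1→1.5, 11→4, 17→6
Rank sum = 1.5 + 4 + 6 = 11.5

11.5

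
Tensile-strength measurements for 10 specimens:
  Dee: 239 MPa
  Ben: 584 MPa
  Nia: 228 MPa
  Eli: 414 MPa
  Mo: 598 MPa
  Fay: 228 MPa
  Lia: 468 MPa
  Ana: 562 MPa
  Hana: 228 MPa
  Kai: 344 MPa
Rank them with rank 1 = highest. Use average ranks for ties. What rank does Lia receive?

Sorted (descending): 598, 584, 562, 468, 414, 344, 239, 228, 228, 228
The 3 values of 228 occupy positions 8–10 → average rank 9.
Lia has value 468 MPa → rank 4.

4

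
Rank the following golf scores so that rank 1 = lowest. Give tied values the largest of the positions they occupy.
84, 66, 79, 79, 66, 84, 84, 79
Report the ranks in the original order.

Sorted (ascending): 66, 66, 79, 79, 79, 84, 84, 84
The 2 values of 66 occupy positions 1–2 → each gets rank 2.
The 3 values of 79 occupy positions 3–5 → each gets rank 5.
The 3 values of 84 occupy positions 6–8 → each gets rank 8.

8, 2, 5, 5, 2, 8, 8, 5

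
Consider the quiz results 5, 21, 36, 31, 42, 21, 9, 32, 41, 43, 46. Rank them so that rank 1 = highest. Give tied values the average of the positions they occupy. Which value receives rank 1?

Sorted (descending): 46, 43, 42, 41, 36, 32, 31, 21, 21, 9, 5
The 2 values of 21 occupy positions 8–9 → average rank (8+9)/2 = 8.5.
Rank 1 → value 46.

46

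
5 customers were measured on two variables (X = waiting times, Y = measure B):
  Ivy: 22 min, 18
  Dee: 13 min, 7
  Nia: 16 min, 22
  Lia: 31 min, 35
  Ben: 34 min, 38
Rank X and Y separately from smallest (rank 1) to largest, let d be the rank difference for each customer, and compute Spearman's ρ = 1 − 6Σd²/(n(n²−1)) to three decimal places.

0.900

Ranks of variable 1: 3, 1, 2, 4, 5
Ranks of variable 2: 2, 1, 3, 4, 5
d = r₁ − r₂: 1, 0, -1, 0, 0
d²: 1, 0, 1, 0, 0; Σd² = 2
ρ = 1 − 6·2/(5·24) = 1 − 12/120 = 0.900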